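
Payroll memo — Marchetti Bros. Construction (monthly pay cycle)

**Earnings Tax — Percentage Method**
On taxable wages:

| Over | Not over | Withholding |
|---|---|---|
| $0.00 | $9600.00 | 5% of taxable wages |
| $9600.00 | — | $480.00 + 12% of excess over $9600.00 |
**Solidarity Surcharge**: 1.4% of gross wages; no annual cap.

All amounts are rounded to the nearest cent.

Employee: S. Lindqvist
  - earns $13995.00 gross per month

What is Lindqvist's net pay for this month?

Earnings Tax: taxable = $13995.00
  $480.00 + 12% × ($13995.00 − $9600.00) = $480.00 + 12% × $4395.00 = $1007.40
Solidarity Surcharge: 1.4% × $13995.00 = $195.93
Total withheld: $1007.40 + $195.93 = $1203.33
Net pay: $13995.00 − $1203.33 = $12791.67

$12791.67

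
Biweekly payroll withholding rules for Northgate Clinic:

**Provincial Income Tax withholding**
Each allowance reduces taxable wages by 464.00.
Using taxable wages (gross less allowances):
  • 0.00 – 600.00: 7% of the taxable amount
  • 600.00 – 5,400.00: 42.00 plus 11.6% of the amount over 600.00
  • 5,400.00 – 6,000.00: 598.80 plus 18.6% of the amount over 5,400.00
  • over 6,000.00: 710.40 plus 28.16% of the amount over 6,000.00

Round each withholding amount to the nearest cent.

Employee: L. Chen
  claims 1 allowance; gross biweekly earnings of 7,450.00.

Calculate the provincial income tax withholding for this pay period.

Provincial Income Tax: taxable = 7,450.00 − 1×464.00 = 6,986.00
  710.40 + 28.16% × (6,986.00 − 6,000.00) = 710.40 + 28.16% × 986.00 = 988.06

988.06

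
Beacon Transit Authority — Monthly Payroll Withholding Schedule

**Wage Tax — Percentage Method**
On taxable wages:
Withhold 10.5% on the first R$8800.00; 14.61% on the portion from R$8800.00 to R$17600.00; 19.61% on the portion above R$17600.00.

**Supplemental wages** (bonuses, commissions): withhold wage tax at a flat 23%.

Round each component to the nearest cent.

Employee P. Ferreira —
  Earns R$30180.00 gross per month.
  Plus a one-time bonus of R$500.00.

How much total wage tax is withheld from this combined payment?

R$4791.62

Wage Tax: taxable = R$30180.00
  R$2209.68 + 19.61% × (R$30180.00 − R$17600.00) = R$2209.68 + 19.61% × R$12580.00 = R$4676.62
Supplemental (23% flat on bonus): 23% × R$500.00 = R$115.00
Total wage tax: R$4676.62 + R$115.00 = R$4791.62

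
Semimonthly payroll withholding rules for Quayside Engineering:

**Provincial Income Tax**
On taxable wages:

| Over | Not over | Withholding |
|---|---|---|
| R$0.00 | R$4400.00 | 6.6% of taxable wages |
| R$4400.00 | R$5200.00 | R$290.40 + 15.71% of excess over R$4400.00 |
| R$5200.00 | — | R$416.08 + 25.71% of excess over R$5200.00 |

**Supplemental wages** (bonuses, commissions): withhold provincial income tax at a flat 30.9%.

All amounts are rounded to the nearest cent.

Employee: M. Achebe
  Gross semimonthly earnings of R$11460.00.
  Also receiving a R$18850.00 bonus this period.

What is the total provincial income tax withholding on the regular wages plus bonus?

Provincial Income Tax: taxable = R$11460.00
  R$416.08 + 25.71% × (R$11460.00 − R$5200.00) = R$416.08 + 25.71% × R$6260.00 = R$2025.53
Supplemental (30.9% flat on bonus): 30.9% × R$18850.00 = R$5824.65
Total provincial income tax: R$2025.53 + R$5824.65 = R$7850.18

R$7850.18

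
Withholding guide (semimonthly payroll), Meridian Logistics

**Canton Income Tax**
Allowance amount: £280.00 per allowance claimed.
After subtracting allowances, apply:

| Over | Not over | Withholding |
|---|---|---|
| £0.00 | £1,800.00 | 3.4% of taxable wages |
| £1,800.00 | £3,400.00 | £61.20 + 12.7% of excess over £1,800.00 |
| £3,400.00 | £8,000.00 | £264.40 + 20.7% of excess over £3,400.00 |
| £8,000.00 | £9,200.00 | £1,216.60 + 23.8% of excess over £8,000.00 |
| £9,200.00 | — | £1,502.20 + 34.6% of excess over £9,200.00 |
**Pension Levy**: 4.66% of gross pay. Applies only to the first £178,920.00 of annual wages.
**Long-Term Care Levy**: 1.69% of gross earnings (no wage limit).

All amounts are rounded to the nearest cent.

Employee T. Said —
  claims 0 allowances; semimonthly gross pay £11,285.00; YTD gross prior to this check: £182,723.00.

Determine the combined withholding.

£2,414.33

Canton Income Tax: taxable = £11,285.00
  £1,502.20 + 34.6% × (£11,285.00 − £9,200.00) = £1,502.20 + 34.6% × £2,085.00 = £2,223.61
Pension Levy: YTD £182,723.00 ≥ cap £178,920.00 → £0.00
Long-Term Care Levy: 1.69% × £11,285.00 = £190.72
Total: £2,223.61 + £0.00 + £190.72 = £2,414.33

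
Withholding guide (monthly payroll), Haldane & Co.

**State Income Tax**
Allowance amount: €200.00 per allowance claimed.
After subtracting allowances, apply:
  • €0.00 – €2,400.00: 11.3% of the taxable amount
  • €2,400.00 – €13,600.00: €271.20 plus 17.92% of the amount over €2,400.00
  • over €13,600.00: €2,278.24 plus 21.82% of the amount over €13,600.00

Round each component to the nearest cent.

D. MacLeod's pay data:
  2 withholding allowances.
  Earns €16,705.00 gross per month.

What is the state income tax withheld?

€2,868.47

State Income Tax: taxable = €16,705.00 − 2×€200.00 = €16,305.00
  €2,278.24 + 21.82% × (€16,305.00 − €13,600.00) = €2,278.24 + 21.82% × €2,705.00 = €2,868.47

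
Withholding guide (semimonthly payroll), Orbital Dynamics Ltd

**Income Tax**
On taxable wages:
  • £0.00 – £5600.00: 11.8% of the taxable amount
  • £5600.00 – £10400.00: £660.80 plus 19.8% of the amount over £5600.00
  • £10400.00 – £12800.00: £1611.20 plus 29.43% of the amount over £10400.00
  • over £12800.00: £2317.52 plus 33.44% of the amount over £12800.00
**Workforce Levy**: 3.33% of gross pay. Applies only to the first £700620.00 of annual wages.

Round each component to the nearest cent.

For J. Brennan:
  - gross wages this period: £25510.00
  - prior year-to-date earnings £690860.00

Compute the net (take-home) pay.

Income Tax: taxable = £25510.00
  £2317.52 + 33.44% × (£25510.00 − £12800.00) = £2317.52 + 33.44% × £12710.00 = £6567.74
Workforce Levy: cap £700620.00 − YTD £690860.00 = £9760.00 subject; 3.33% × £9760.00 = £325.01
Total withheld: £6567.74 + £325.01 = £6892.75
Net pay: £25510.00 − £6892.75 = £18617.25

£18617.25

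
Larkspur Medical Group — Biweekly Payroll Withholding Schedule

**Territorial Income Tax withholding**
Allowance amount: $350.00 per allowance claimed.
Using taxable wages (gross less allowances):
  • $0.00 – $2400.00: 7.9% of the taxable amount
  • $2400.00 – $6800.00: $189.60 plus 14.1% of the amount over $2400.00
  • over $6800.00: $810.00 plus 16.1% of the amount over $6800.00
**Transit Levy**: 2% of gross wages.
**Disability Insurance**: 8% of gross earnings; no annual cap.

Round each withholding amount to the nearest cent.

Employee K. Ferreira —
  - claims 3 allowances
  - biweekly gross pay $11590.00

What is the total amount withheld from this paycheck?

$2571.14

Territorial Income Tax: taxable = $11590.00 − 3×$350.00 = $10540.00
  $810.00 + 16.1% × ($10540.00 − $6800.00) = $810.00 + 16.1% × $3740.00 = $1412.14
Transit Levy: 2% × $11590.00 = $231.80
Disability Insurance: 8% × $11590.00 = $927.20
Total: $1412.14 + $231.80 + $927.20 = $2571.14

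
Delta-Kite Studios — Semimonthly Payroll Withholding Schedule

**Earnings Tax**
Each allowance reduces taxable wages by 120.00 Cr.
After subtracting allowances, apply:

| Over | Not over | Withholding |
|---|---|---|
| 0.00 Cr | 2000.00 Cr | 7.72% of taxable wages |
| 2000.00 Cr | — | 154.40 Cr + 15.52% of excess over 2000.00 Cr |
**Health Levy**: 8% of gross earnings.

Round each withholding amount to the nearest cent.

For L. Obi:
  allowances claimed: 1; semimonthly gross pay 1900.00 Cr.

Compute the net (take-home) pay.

Earnings Tax: taxable = 1900.00 Cr − 1×120.00 Cr = 1780.00 Cr
  7.72% × 1780.00 Cr = 137.42 Cr
Health Levy: 8% × 1900.00 Cr = 152.00 Cr
Total withheld: 137.42 Cr + 152.00 Cr = 289.42 Cr
Net pay: 1900.00 Cr − 289.42 Cr = 1610.58 Cr

1610.58 Cr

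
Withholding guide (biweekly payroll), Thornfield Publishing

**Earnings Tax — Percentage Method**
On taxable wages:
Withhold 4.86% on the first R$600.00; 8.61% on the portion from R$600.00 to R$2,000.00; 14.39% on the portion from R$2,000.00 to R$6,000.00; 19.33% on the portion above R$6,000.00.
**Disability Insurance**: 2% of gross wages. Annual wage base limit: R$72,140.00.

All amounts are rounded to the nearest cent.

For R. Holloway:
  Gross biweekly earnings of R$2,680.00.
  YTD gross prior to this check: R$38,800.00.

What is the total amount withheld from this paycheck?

Earnings Tax: taxable = R$2,680.00
  R$149.70 + 14.39% × (R$2,680.00 − R$2,000.00) = R$149.70 + 14.39% × R$680.00 = R$247.55
Disability Insurance: 2% × R$2,680.00 = R$53.60
Total: R$247.55 + R$53.60 = R$301.15

R$301.15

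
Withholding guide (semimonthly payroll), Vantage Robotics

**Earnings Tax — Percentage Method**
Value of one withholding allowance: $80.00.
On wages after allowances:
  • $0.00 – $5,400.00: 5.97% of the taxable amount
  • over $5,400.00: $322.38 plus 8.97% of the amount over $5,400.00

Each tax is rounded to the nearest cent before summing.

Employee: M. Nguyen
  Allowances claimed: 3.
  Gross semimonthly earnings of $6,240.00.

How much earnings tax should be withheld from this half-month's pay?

$376.20

Earnings Tax: taxable = $6,240.00 − 3×$80.00 = $6,000.00
  $322.38 + 8.97% × ($6,000.00 − $5,400.00) = $322.38 + 8.97% × $600.00 = $376.20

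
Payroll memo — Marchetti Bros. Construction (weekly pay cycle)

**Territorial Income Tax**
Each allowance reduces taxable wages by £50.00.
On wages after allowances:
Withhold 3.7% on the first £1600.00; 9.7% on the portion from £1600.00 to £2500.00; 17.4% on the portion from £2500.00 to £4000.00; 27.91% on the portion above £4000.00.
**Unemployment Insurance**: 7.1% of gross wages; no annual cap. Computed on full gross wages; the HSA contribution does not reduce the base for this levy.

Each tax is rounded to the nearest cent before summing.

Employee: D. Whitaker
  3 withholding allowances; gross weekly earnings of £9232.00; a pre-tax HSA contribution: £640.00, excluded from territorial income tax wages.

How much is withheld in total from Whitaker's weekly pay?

Territorial Income Tax: taxable = £9232.00 − £640.00 − 3×£50.00 = £8442.00
  £407.50 + 27.91% × (£8442.00 − £4000.00) = £407.50 + 27.91% × £4442.00 = £1647.26
Unemployment Insurance: 7.1% × £9232.00 = £655.47
Total: £1647.26 + £655.47 = £2302.73

£2302.73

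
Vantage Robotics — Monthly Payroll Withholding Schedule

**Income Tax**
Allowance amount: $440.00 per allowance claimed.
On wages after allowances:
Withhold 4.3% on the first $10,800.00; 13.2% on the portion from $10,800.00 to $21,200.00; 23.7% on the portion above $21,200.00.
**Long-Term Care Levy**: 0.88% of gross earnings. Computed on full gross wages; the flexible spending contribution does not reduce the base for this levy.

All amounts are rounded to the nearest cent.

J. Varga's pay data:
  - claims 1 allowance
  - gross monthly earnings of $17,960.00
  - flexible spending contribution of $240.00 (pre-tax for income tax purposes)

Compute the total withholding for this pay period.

Income Tax: taxable = $17,960.00 − $240.00 − 1×$440.00 = $17,280.00
  $464.40 + 13.2% × ($17,280.00 − $10,800.00) = $464.40 + 13.2% × $6,480.00 = $1,319.76
Long-Term Care Levy: 0.88% × $17,960.00 = $158.05
Total: $1,319.76 + $158.05 = $1,477.81

$1,477.81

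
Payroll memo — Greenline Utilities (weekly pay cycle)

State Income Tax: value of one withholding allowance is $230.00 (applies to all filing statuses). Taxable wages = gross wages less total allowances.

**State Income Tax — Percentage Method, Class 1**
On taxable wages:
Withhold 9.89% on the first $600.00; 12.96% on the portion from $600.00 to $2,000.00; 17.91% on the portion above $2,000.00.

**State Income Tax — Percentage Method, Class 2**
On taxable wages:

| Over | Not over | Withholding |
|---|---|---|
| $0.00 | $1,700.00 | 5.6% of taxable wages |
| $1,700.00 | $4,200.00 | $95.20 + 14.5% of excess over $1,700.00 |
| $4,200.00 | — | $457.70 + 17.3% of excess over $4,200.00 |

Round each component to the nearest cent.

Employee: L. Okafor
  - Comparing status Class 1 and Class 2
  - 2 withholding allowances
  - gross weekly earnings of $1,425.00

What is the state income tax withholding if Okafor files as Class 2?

State Income Tax (Class 2): taxable = $1,425.00 − 2×$230.00 = $965.00
  5.6% × $965.00 = $54.04

$54.04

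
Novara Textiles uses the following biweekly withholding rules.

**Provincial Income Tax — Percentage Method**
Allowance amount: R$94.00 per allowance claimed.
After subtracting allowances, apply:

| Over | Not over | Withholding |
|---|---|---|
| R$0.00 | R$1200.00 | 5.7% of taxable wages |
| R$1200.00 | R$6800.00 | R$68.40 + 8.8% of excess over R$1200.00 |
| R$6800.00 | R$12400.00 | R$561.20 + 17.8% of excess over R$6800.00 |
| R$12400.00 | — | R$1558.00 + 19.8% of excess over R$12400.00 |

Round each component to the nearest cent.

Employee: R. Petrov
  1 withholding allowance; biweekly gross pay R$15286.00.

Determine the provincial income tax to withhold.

Provincial Income Tax: taxable = R$15286.00 − 1×R$94.00 = R$15192.00
  R$1558.00 + 19.8% × (R$15192.00 − R$12400.00) = R$1558.00 + 19.8% × R$2792.00 = R$2110.82

R$2110.82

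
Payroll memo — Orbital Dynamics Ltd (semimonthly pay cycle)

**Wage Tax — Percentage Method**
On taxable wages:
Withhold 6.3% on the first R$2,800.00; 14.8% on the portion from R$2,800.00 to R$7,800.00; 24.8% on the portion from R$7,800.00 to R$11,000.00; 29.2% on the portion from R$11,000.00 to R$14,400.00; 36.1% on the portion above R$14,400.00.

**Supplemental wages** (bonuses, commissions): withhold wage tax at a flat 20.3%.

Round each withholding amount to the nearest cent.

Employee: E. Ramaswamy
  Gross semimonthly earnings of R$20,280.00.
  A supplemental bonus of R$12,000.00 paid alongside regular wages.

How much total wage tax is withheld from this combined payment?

Wage Tax: taxable = R$20,280.00
  R$2,702.80 + 36.1% × (R$20,280.00 − R$14,400.00) = R$2,702.80 + 36.1% × R$5,880.00 = R$4,825.48
Supplemental (20.3% flat on bonus): 20.3% × R$12,000.00 = R$2,436.00
Total wage tax: R$4,825.48 + R$2,436.00 = R$7,261.48

R$7,261.48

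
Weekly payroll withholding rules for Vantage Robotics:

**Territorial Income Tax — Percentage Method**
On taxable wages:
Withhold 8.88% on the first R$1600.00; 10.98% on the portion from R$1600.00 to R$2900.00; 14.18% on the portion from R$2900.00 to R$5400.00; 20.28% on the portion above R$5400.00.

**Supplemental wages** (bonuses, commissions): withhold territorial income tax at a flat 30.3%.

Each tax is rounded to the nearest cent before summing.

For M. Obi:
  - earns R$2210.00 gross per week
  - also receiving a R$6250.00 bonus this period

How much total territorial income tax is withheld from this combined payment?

R$2102.81

Territorial Income Tax: taxable = R$2210.00
  R$142.08 + 10.98% × (R$2210.00 − R$1600.00) = R$142.08 + 10.98% × R$610.00 = R$209.06
Supplemental (30.3% flat on bonus): 30.3% × R$6250.00 = R$1893.75
Total territorial income tax: R$209.06 + R$1893.75 = R$2102.81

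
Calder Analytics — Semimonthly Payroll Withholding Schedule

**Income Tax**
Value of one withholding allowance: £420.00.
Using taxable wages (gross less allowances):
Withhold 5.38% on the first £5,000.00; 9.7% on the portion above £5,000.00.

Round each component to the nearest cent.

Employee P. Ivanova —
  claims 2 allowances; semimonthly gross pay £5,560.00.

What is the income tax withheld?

Income Tax: taxable = £5,560.00 − 2×£420.00 = £4,720.00
  5.38% × £4,720.00 = £253.94

£253.94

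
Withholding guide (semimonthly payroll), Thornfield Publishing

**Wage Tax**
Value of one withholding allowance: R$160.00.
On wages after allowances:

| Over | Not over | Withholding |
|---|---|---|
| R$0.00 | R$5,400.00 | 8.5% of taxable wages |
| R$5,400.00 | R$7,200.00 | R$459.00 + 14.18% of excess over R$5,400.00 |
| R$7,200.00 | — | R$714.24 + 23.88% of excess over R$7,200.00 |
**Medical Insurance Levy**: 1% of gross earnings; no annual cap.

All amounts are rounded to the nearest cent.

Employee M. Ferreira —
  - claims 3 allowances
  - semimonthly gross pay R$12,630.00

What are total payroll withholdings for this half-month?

Wage Tax: taxable = R$12,630.00 − 3×R$160.00 = R$12,150.00
  R$714.24 + 23.88% × (R$12,150.00 − R$7,200.00) = R$714.24 + 23.88% × R$4,950.00 = R$1,896.30
Medical Insurance Levy: 1% × R$12,630.00 = R$126.30
Total: R$1,896.30 + R$126.30 = R$2,022.60

R$2,022.60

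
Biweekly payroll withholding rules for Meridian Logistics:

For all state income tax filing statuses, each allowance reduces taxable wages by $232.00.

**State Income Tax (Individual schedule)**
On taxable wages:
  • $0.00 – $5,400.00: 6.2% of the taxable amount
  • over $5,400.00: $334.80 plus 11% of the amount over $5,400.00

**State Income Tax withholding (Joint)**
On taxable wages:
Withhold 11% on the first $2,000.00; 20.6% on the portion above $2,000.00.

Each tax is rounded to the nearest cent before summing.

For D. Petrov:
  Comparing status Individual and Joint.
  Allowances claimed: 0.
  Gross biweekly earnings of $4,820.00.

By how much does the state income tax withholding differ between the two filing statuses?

$502.08

State Income Tax (Individual): taxable = $4,820.00
  6.2% × $4,820.00 = $298.84
State Income Tax (Joint): taxable = $4,820.00
  $220.00 + 20.6% × ($4,820.00 − $2,000.00) = $220.00 + 20.6% × $2,820.00 = $800.92
Difference: |$298.84 − $800.92| = $502.08 (higher under Joint)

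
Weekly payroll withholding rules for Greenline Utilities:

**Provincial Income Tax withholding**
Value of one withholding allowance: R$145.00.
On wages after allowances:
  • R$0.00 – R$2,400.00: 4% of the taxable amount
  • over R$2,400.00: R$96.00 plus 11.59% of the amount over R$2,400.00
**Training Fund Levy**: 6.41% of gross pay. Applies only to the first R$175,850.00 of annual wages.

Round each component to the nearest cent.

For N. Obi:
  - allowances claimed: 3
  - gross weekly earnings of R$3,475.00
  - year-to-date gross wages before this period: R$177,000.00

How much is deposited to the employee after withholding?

Provincial Income Tax: taxable = R$3,475.00 − 3×R$145.00 = R$3,040.00
  R$96.00 + 11.59% × (R$3,040.00 − R$2,400.00) = R$96.00 + 11.59% × R$640.00 = R$170.18
Training Fund Levy: YTD R$177,000.00 ≥ cap R$175,850.00 → R$0.00
Total withheld: R$170.18 + R$0.00 = R$170.18
Net pay: R$3,475.00 − R$170.18 = R$3,304.82

R$3,304.82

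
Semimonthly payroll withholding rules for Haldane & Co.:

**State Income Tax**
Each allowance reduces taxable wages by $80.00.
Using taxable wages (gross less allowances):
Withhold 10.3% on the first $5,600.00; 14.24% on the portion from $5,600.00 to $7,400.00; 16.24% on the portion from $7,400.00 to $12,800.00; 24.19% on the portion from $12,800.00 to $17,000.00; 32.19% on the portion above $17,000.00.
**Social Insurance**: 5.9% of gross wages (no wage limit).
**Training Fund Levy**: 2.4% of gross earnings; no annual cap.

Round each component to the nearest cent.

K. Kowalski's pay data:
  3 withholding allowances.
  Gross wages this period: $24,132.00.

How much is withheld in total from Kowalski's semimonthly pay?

$6,947.55

State Income Tax: taxable = $24,132.00 − 3×$80.00 = $23,892.00
  $2,726.06 + 32.19% × ($23,892.00 − $17,000.00) = $2,726.06 + 32.19% × $6,892.00 = $4,944.59
Social Insurance: 5.9% × $24,132.00 = $1,423.79
Training Fund Levy: 2.4% × $24,132.00 = $579.17
Total: $4,944.59 + $1,423.79 + $579.17 = $6,947.55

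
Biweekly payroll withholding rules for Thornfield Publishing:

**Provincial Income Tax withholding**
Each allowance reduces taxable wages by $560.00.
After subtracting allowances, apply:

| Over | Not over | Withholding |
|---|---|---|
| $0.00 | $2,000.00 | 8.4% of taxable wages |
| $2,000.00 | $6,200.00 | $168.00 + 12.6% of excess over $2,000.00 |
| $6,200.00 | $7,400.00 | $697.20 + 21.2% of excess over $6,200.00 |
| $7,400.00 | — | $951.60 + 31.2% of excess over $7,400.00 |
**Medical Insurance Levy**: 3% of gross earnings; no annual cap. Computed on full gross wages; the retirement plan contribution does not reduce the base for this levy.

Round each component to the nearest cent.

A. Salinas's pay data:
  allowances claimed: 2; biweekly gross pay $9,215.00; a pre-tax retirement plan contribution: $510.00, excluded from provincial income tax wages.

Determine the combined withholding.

Provincial Income Tax: taxable = $9,215.00 − $510.00 − 2×$560.00 = $7,585.00
  $951.60 + 31.2% × ($7,585.00 − $7,400.00) = $951.60 + 31.2% × $185.00 = $1,009.32
Medical Insurance Levy: 3% × $9,215.00 = $276.45
Total: $1,009.32 + $276.45 = $1,285.77

$1,285.77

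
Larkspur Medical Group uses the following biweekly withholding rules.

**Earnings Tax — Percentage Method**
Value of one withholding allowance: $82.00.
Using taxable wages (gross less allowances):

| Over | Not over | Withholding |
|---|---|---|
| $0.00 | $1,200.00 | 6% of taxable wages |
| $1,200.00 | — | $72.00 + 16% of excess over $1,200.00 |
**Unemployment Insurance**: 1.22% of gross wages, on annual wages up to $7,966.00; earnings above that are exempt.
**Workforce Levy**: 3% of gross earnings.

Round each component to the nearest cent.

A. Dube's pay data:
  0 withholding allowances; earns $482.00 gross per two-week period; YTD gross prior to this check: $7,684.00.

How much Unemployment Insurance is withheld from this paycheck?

$3.44

Unemployment Insurance: cap $7,966.00 − YTD $7,684.00 = $282.00 subject; 1.22% × $282.00 = $3.44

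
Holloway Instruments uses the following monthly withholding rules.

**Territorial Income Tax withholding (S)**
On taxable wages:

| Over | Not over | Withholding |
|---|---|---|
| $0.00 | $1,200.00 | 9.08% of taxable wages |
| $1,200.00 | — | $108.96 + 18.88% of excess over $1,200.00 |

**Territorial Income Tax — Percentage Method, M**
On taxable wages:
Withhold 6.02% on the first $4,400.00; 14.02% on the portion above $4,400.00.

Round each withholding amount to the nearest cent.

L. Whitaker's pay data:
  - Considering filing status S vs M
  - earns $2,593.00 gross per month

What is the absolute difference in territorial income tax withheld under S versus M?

Territorial Income Tax (S): taxable = $2,593.00
  $108.96 + 18.88% × ($2,593.00 − $1,200.00) = $108.96 + 18.88% × $1,393.00 = $371.96
Territorial Income Tax (M): taxable = $2,593.00
  6.02% × $2,593.00 = $156.10
Difference: |$371.96 − $156.10| = $215.86 (higher under S)

$215.86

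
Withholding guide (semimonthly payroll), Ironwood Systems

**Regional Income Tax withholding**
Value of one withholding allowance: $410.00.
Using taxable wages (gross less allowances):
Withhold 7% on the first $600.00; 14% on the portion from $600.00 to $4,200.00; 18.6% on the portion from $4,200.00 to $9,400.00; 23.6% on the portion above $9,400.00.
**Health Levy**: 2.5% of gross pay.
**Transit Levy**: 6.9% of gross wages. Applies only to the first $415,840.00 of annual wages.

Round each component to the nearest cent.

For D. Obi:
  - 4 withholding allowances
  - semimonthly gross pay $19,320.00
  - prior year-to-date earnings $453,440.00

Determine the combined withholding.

$3,950.28

Regional Income Tax: taxable = $19,320.00 − 4×$410.00 = $17,680.00
  $1,513.20 + 23.6% × ($17,680.00 − $9,400.00) = $1,513.20 + 23.6% × $8,280.00 = $3,467.28
Health Levy: 2.5% × $19,320.00 = $483.00
Transit Levy: YTD $453,440.00 ≥ cap $415,840.00 → $0.00
Total: $3,467.28 + $483.00 + $0.00 = $3,950.28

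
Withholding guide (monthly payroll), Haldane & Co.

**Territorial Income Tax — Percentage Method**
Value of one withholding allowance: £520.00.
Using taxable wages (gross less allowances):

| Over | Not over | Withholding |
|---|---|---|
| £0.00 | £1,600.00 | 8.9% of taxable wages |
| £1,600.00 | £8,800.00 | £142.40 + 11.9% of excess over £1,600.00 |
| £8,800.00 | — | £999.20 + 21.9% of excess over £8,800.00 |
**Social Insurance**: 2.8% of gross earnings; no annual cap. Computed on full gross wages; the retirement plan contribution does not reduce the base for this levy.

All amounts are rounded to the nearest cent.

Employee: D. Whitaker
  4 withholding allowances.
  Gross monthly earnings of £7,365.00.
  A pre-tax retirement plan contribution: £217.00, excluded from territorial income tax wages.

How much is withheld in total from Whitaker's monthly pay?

Territorial Income Tax: taxable = £7,365.00 − £217.00 − 4×£520.00 = £5,068.00
  £142.40 + 11.9% × (£5,068.00 − £1,600.00) = £142.40 + 11.9% × £3,468.00 = £555.09
Social Insurance: 2.8% × £7,365.00 = £206.22
Total: £555.09 + £206.22 = £761.31

£761.31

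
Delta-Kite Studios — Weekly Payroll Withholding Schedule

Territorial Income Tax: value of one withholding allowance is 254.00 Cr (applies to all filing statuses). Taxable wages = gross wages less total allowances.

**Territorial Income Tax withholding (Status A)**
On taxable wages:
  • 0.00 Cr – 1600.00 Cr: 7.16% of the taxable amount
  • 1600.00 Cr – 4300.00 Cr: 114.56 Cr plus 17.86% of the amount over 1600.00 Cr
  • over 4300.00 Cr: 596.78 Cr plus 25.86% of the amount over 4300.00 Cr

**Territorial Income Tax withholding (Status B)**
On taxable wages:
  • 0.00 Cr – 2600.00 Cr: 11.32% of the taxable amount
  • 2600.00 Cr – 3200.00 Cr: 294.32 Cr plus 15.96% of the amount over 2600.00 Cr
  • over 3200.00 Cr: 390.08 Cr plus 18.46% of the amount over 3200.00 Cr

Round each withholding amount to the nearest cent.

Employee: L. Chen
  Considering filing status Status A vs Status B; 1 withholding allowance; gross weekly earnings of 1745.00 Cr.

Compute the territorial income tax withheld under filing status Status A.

Territorial Income Tax (Status A): taxable = 1745.00 Cr − 1×254.00 Cr = 1491.00 Cr
  7.16% × 1491.00 Cr = 106.76 Cr

106.76 Cr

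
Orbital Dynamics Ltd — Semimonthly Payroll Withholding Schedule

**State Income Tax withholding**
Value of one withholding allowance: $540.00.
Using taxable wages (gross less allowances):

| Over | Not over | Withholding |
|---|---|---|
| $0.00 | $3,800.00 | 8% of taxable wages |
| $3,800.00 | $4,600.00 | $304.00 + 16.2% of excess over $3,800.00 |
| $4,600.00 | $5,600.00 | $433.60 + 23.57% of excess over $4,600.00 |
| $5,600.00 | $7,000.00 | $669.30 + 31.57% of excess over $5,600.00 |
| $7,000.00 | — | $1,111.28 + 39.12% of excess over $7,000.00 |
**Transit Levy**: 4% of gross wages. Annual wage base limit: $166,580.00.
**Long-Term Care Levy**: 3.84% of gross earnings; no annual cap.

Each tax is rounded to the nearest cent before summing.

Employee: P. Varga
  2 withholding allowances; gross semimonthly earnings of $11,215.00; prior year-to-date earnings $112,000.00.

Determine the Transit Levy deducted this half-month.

Transit Levy: 4% × $11,215.00 = $448.60

$448.60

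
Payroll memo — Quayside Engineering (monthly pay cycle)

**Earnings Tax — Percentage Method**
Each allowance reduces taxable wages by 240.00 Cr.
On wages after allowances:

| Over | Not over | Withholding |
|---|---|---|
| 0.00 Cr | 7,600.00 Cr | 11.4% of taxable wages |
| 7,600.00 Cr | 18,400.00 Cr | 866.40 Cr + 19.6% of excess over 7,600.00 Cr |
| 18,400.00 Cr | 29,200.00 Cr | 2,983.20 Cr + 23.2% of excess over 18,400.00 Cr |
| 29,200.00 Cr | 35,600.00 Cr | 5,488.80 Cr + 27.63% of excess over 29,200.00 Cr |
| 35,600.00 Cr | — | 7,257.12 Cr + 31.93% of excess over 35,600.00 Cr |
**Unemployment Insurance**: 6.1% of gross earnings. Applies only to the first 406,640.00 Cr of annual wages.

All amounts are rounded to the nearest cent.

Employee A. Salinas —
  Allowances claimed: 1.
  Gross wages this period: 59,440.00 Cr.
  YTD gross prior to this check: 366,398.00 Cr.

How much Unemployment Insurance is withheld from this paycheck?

Unemployment Insurance: cap 406,640.00 Cr − YTD 366,398.00 Cr = 40,242.00 Cr subject; 6.1% × 40,242.00 Cr = 2,454.76 Cr

2,454.76 Cr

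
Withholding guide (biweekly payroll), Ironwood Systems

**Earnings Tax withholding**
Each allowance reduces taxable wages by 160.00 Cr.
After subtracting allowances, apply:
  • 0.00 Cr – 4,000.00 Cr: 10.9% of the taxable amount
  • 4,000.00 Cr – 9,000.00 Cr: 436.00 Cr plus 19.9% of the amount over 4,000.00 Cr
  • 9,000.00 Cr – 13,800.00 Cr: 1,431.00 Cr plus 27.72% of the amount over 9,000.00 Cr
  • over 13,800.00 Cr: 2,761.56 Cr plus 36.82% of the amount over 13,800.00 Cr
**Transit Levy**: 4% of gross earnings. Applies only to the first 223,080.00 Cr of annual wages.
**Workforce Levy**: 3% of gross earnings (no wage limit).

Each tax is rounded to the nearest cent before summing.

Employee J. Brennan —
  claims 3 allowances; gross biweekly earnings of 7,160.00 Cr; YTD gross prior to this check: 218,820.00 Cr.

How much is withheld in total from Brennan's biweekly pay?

Earnings Tax: taxable = 7,160.00 Cr − 3×160.00 Cr = 6,680.00 Cr
  436.00 Cr + 19.9% × (6,680.00 Cr − 4,000.00 Cr) = 436.00 Cr + 19.9% × 2,680.00 Cr = 969.32 Cr
Transit Levy: cap 223,080.00 Cr − YTD 218,820.00 Cr = 4,260.00 Cr subject; 4% × 4,260.00 Cr = 170.40 Cr
Workforce Levy: 3% × 7,160.00 Cr = 214.80 Cr
Total: 969.32 Cr + 170.40 Cr + 214.80 Cr = 1,354.52 Cr

1,354.52 Cr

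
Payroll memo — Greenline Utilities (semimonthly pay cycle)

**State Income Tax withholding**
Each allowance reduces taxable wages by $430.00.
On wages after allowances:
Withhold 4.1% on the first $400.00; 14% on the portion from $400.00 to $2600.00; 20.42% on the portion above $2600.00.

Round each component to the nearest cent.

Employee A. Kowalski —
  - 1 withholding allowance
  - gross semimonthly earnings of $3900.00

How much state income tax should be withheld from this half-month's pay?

$502.05

State Income Tax: taxable = $3900.00 − 1×$430.00 = $3470.00
  $324.40 + 20.42% × ($3470.00 − $2600.00) = $324.40 + 20.42% × $870.00 = $502.05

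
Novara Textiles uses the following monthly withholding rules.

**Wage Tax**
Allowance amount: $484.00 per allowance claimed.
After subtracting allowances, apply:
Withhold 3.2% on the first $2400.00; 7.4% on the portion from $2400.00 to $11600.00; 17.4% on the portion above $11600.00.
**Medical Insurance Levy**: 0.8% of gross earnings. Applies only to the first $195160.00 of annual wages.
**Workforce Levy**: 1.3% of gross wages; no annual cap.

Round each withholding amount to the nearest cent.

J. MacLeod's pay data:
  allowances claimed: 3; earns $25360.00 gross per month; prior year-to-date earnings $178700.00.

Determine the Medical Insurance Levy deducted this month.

$131.68

Medical Insurance Levy: cap $195160.00 − YTD $178700.00 = $16460.00 subject; 0.8% × $16460.00 = $131.68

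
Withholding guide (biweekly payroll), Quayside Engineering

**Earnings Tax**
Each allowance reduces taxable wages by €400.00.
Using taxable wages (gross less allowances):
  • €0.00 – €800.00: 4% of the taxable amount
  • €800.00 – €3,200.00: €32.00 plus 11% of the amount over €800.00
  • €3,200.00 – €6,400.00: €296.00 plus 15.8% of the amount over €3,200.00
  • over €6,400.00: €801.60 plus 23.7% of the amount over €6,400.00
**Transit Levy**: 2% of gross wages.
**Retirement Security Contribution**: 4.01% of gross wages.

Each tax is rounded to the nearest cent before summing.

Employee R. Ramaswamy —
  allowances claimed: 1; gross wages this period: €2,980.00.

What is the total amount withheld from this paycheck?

€406.90

Earnings Tax: taxable = €2,980.00 − 1×€400.00 = €2,580.00
  €32.00 + 11% × (€2,580.00 − €800.00) = €32.00 + 11% × €1,780.00 = €227.80
Transit Levy: 2% × €2,980.00 = €59.60
Retirement Security Contribution: 4.01% × €2,980.00 = €119.50
Total: €227.80 + €59.60 + €119.50 = €406.90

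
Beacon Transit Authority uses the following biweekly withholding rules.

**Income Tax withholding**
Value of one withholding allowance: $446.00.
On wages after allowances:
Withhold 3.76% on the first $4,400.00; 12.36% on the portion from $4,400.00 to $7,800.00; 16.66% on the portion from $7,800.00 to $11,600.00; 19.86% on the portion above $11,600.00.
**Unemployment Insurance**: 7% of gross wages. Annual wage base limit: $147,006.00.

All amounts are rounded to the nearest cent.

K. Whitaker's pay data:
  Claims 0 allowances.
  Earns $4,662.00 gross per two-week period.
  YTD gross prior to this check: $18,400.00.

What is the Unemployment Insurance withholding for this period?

$326.34

Unemployment Insurance: 7% × $4,662.00 = $326.34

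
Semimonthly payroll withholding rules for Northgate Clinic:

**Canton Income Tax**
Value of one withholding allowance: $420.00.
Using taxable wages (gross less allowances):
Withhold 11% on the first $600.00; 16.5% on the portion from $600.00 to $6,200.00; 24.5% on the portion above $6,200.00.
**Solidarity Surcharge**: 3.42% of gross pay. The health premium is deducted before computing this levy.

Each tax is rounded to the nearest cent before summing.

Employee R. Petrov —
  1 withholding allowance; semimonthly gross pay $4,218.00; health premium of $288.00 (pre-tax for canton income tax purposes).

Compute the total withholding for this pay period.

Canton Income Tax: taxable = $4,218.00 − $288.00 − 1×$420.00 = $3,510.00
  $66.00 + 16.5% × ($3,510.00 − $600.00) = $66.00 + 16.5% × $2,910.00 = $546.15
Solidarity Surcharge: 3.42% × $3,930.00 = $134.41
Total: $546.15 + $134.41 = $680.56

$680.56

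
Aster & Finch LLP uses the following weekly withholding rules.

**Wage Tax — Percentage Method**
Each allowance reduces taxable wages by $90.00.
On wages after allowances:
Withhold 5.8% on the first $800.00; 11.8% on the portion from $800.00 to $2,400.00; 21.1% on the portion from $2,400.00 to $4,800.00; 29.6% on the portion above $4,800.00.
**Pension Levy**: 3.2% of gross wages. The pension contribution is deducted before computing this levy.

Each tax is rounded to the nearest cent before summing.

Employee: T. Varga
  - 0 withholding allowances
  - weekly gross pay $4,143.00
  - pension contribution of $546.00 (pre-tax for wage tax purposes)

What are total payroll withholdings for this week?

$602.87

Wage Tax: taxable = $4,143.00 − $546.00 = $3,597.00
  $235.20 + 21.1% × ($3,597.00 − $2,400.00) = $235.20 + 21.1% × $1,197.00 = $487.77
Pension Levy: 3.2% × $3,597.00 = $115.10
Total: $487.77 + $115.10 = $602.87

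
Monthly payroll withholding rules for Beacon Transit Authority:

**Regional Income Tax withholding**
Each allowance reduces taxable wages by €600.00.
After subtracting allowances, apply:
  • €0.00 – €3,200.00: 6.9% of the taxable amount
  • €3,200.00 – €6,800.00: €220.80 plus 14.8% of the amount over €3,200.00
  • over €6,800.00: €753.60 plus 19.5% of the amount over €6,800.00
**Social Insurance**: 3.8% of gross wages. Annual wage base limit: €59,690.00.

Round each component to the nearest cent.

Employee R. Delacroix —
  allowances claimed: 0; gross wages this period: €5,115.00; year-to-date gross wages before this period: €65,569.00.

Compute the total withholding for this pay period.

€504.22

Regional Income Tax: taxable = €5,115.00
  €220.80 + 14.8% × (€5,115.00 − €3,200.00) = €220.80 + 14.8% × €1,915.00 = €504.22
Social Insurance: YTD €65,569.00 ≥ cap €59,690.00 → €0.00
Total: €504.22 + €0.00 = €504.22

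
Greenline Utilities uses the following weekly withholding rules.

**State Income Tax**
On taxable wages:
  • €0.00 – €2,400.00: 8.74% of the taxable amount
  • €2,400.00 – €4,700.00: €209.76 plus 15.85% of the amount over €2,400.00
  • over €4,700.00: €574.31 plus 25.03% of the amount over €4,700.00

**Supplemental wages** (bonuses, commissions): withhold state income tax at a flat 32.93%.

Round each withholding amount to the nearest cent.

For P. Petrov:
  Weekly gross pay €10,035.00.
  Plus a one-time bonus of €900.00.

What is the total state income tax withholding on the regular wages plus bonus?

€2,206.03

State Income Tax: taxable = €10,035.00
  €574.31 + 25.03% × (€10,035.00 − €4,700.00) = €574.31 + 25.03% × €5,335.00 = €1,909.66
Supplemental (32.93% flat on bonus): 32.93% × €900.00 = €296.37
Total state income tax: €1,909.66 + €296.37 = €2,206.03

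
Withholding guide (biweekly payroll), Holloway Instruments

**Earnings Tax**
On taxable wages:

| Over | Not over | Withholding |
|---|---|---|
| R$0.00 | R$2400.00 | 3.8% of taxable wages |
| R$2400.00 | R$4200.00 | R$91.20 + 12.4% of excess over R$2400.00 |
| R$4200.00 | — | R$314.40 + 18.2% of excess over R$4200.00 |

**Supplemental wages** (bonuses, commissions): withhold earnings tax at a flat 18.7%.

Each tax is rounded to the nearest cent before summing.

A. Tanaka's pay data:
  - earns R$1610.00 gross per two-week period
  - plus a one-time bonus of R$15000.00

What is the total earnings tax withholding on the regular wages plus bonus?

R$2866.18

Earnings Tax: taxable = R$1610.00
  3.8% × R$1610.00 = R$61.18
Supplemental (18.7% flat on bonus): 18.7% × R$15000.00 = R$2805.00
Total earnings tax: R$61.18 + R$2805.00 = R$2866.18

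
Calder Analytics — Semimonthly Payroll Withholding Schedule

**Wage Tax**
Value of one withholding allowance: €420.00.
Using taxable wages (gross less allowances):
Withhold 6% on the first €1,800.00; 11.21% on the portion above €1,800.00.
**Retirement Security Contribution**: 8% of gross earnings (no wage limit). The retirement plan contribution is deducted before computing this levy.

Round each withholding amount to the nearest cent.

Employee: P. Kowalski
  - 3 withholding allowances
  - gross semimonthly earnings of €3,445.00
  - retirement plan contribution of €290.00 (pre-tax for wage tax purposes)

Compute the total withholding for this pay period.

Wage Tax: taxable = €3,445.00 − €290.00 − 3×€420.00 = €1,895.00
  €108.00 + 11.21% × (€1,895.00 − €1,800.00) = €108.00 + 11.21% × €95.00 = €118.65
Retirement Security Contribution: 8% × €3,155.00 = €252.40
Total: €118.65 + €252.40 = €371.05

€371.05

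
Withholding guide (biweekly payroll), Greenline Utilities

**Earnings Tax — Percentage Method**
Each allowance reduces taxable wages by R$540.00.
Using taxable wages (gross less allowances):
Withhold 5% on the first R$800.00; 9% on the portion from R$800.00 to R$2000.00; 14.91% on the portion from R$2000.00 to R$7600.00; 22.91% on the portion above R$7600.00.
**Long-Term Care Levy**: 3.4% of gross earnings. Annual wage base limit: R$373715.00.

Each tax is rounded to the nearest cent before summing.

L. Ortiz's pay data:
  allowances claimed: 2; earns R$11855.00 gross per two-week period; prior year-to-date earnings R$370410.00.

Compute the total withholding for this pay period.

R$1822.72

Earnings Tax: taxable = R$11855.00 − 2×R$540.00 = R$10775.00
  R$982.96 + 22.91% × (R$10775.00 − R$7600.00) = R$982.96 + 22.91% × R$3175.00 = R$1710.35
Long-Term Care Levy: cap R$373715.00 − YTD R$370410.00 = R$3305.00 subject; 3.4% × R$3305.00 = R$112.37
Total: R$1710.35 + R$112.37 = R$1822.72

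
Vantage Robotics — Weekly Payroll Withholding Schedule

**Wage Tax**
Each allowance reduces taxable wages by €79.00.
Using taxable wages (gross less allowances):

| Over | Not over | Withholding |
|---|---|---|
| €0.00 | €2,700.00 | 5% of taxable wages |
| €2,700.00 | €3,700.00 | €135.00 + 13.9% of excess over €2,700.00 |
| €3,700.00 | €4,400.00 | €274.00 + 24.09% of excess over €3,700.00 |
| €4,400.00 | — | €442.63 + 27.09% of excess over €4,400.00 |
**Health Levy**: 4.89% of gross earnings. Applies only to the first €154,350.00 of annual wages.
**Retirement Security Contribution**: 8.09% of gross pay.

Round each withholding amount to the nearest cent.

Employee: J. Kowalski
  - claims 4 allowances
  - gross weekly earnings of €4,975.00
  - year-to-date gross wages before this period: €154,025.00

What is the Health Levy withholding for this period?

Health Levy: cap €154,350.00 − YTD €154,025.00 = €325.00 subject; 4.89% × €325.00 = €15.89

€15.89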